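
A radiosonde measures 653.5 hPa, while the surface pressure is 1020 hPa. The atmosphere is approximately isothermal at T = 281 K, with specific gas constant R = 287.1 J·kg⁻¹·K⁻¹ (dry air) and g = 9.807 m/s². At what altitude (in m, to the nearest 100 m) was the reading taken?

Scale height: H = RT/g = 287.1 × 281 / 9.807 = 8226.3 m.
Invert the barometric formula: z = H ln(P₀/P).
P₀/P = 1020/653.5 = 1.5608; ln(1.5608) = 0.44520.
z = 8226.3 × 0.44520 = 3662.3 m.

z ≈ 3700 m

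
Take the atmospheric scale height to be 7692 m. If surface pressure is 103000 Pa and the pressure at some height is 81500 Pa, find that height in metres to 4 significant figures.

Invert the barometric formula: z = H ln(P₀/P).
P₀/P = 103000/81500 = 1.2638; ln(1.2638) = 0.23412.
z = 7692.0 × 0.23412 = 1800.9 m.

z ≈ 1801 m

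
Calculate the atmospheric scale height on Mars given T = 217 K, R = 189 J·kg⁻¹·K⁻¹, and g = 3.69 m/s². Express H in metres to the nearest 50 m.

The scale height of an isothermal atmosphere is H = RT/g.
H = 189 × 217 / 3.69 = 41013/3.69 = 11115 m.

H ≈ 11100 m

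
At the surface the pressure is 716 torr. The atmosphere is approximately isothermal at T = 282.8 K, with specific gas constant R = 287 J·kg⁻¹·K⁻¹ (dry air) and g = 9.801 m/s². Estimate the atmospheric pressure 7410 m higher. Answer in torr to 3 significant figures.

Scale height: H = RT/g = 287 × 282.8 / 9.801 = 8281.2 m.
Barometric formula: P = P₀ exp(−z/H).
z/H = 7410.0/8281.2 = 0.89480; exp(−0.89480) = 0.40869.
P = 716 × 0.40869 = 292.62 torr.

P ≈ 293 torr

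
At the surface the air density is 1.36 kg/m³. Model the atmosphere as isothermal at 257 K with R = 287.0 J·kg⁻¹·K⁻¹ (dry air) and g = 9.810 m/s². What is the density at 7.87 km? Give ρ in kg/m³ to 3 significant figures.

Scale height: H = RT/g = 287.0 × 257 / 9.810 = 7518.8 m.
In an isothermal atmosphere, density decays like pressure: ρ = ρ₀ exp(−z/H).
z/H = 7870.0/7518.8 = 1.0467; exp(−1.0467) = 0.35109.
ρ = 1.36 × 0.35109 = 0.47748 kg/m³.

ρ ≈ 0.477 kg/m³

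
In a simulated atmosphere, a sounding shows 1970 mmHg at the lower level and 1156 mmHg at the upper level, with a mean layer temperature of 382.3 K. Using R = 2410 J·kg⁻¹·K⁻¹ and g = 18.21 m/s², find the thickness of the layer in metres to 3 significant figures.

Δz ≈ 27000 m

Hypsometric equation: Δz = (R T̄/g) ln(P₁/P₂).
R T̄/g = 2410 × 382.3 / 18.21 = 50595 m.
ln(1970/1156) = ln(1.7042) = 0.53310.
Δz = 50595 × 0.53310 = 26972 m.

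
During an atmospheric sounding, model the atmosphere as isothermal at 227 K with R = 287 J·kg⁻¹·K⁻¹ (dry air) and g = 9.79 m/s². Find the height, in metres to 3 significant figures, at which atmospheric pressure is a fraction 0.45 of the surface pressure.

z ≈ 5310 m

Scale height: H = RT/g = 287 × 227 / 9.79 = 6654.6 m.
Set P/P₀ = exp(−z/H) = 0.45, so z = −H ln(0.45).
−ln(0.45) = 0.79851; z = 6654.6 × 0.79851 = 5313.8 m.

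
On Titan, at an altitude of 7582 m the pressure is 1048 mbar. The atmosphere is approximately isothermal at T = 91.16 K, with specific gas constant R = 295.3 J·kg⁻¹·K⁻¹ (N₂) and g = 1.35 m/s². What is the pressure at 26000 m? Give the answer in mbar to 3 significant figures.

P ≈ 416 mbar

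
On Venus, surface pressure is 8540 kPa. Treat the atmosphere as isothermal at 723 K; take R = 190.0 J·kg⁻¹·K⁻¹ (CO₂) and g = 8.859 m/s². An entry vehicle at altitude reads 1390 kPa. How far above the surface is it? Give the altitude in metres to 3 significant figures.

Scale height: H = RT/g = 190.0 × 723 / 8.859 = 15506 m.
Invert the barometric formula: z = H ln(P₀/P).
P₀/P = 8540/1390 = 6.1439; ln(6.1439) = 1.8155.
z = 15506 × 1.8155 = 28151 m.

z ≈ 28200 m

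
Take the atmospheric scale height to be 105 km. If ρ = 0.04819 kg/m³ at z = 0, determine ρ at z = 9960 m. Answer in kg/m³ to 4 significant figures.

ρ ≈ 0.04383 kg/m³

In an isothermal atmosphere, density decays like pressure: ρ = ρ₀ exp(−z/H).
z/H = 9960.0/105000 = 0.094857; exp(−0.094857) = 0.90950.
ρ = 0.04819 × 0.90950 = 0.043829 kg/m³.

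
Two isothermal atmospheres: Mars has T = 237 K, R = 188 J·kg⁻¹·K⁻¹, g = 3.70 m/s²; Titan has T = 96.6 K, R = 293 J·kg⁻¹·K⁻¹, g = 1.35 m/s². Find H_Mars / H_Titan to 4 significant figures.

H_Mars/H_Titan ≈ 0.5744

H = RT/g for each body.
H_Mars = 188 × 237 / 3.70 = 12042 m.
H_Titan = 293 × 96.6 / 1.35 = 20966 m.
H_Mars/H_Titan = 12042/20966 = 0.57436.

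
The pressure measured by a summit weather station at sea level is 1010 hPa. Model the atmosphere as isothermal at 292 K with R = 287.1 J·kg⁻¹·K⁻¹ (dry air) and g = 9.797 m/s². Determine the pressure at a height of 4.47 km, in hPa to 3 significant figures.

P ≈ 599 hPa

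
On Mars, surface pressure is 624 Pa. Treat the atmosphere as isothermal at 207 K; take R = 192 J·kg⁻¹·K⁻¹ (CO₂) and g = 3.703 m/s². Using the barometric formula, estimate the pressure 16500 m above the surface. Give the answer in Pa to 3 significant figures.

Scale height: H = RT/g = 192 × 207 / 3.703 = 10733 m.
Barometric formula: P = P₀ exp(−z/H).
z/H = 16500/10733 = 1.5373; exp(−1.5373) = 0.21496.
P = 624 × 0.21496 = 134.14 Pa.

P ≈ 134 Pa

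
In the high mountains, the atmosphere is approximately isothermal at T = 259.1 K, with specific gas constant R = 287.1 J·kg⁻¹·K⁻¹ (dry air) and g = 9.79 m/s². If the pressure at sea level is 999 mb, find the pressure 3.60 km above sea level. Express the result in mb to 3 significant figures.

Scale height: H = RT/g = 287.1 × 259.1 / 9.79 = 7598.3 m.
Barometric formula: P = P₀ exp(−z/H).
z/H = 3600.0/7598.3 = 0.47379; exp(−0.47379) = 0.62264.
P = 999 × 0.62264 = 622.02 mb.

P ≈ 622 mb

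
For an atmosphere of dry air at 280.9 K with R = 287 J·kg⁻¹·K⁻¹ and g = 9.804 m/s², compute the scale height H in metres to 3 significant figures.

H ≈ 8220 m

The scale height of an isothermal atmosphere is H = RT/g.
H = 287 × 280.9 / 9.804 = 80618/9.804 = 8223.0 m.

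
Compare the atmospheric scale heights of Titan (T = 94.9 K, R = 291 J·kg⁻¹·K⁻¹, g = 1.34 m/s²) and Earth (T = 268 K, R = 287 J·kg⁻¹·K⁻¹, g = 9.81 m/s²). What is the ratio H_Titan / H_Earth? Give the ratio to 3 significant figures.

H_Titan/H_Earth ≈ 2.63

H = RT/g for each body.
H_Titan = 291 × 94.9 / 1.34 = 20609 m.
H_Earth = 287 × 268 / 9.81 = 7840.6 m.
H_Titan/H_Earth = 20609/7840.6 = 2.6285.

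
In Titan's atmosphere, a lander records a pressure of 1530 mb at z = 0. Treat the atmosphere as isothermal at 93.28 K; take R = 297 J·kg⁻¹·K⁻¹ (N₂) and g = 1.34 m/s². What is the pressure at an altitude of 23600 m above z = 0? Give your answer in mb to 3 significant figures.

Scale height: H = RT/g = 297 × 93.28 / 1.34 = 20675 m.
Barometric formula: P = P₀ exp(−z/H).
z/H = 23600/20675 = 1.1415; exp(−1.1415) = 0.31934.
P = 1530 × 0.31934 = 488.59 mb.

P ≈ 489 mb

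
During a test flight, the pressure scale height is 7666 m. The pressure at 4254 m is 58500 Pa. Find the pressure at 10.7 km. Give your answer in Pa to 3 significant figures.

Between two levels, P₂ = P₁ exp(−Δz/H) with Δz = z₂ − z₁.
Δz = 10700 − 4254.0 = 6446.0 m; Δz/H = 6446.0/7666.0 = 0.84086.
P₂ = 58500 × exp(−0.84086) = 58500 × 0.43134 = 25233 Pa.

P ≈ 25200 Pa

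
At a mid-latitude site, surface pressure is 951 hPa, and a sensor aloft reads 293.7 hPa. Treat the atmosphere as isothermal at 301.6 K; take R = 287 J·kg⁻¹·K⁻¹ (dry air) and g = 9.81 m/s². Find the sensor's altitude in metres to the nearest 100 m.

z ≈ 10400 m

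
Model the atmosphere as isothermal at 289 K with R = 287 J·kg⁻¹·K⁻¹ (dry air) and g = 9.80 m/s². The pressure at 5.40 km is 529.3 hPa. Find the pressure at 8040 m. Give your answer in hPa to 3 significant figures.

Scale height: H = RT/g = 287 × 289 / 9.80 = 8463.6 m.
Between two levels, P₂ = P₁ exp(−Δz/H) with Δz = z₂ − z₁.
Δz = 8040.0 − 5400.0 = 2640.0 m; Δz/H = 2640.0/8463.6 = 0.31192.
P₂ = 529.3 × exp(−0.31192) = 529.3 × 0.73204 = 387.47 hPa.

P ≈ 387 hPa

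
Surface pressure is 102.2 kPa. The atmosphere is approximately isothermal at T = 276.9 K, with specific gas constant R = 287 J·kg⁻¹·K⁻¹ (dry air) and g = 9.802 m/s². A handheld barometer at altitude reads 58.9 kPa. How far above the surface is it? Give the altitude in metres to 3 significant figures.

z ≈ 4470 m

Scale height: H = RT/g = 287 × 276.9 / 9.802 = 8107.6 m.
Invert the barometric formula: z = H ln(P₀/P).
P₀/P = 102.2/58.9 = 1.7351; ln(1.7351) = 0.55107.
z = 8107.6 × 0.55107 = 4467.9 m.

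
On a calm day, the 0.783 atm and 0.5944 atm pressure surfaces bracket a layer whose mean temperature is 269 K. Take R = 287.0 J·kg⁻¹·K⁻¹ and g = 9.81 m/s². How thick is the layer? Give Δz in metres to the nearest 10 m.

Δz ≈ 2170 m

Hypsometric equation: Δz = (R T̄/g) ln(P₁/P₂).
R T̄/g = 287.0 × 269 / 9.81 = 7869.8 m.
ln(0.783/0.5944) = ln(1.3173) = 0.27558.
Δz = 7869.8 × 0.27558 = 2168.8 m.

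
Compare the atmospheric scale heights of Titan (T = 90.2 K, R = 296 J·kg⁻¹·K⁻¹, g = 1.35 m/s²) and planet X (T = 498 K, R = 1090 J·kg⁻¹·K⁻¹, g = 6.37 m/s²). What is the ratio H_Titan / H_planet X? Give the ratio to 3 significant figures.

H_Titan/H_planet X ≈ 0.232

H = RT/g for each body.
H_Titan = 296 × 90.2 / 1.35 = 19777 m.
H_planet X = 1090 × 498 / 6.37 = 85215 m.
H_Titan/H_planet X = 19777/85215 = 0.23208.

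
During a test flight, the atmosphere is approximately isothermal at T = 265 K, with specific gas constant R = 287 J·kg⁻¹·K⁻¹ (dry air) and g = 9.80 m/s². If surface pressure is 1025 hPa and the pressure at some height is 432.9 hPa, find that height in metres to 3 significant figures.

Scale height: H = RT/g = 287 × 265 / 9.80 = 7760.7 m.
Invert the barometric formula: z = H ln(P₀/P).
P₀/P = 1025/432.9 = 2.3678; ln(2.3678) = 0.86196.
z = 7760.7 × 0.86196 = 6689.4 m.

z ≈ 6690 m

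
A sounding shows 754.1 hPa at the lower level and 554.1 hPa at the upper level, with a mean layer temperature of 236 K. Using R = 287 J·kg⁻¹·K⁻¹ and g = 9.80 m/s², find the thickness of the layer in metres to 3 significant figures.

Δz ≈ 2130 m

Hypsometric equation: Δz = (R T̄/g) ln(P₁/P₂).
R T̄/g = 287 × 236 / 9.80 = 6911.4 m.
ln(754.1/554.1) = ln(1.3609) = 0.30815.
Δz = 6911.4 × 0.30815 = 2129.7 m.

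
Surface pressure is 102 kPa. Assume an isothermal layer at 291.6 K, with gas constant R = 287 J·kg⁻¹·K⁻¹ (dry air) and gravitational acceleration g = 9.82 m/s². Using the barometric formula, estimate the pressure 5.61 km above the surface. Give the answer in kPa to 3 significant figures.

P ≈ 52.8 kPa

Scale height: H = RT/g = 287 × 291.6 / 9.82 = 8522.3 m.
Barometric formula: P = P₀ exp(−z/H).
z/H = 5610.0/8522.3 = 0.65827; exp(−0.65827) = 0.51775.
P = 102 × 0.51775 = 52.811 kPa.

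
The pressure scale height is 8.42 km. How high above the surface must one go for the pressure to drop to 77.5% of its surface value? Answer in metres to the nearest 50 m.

z ≈ 2150 m

Set P/P₀ = exp(−z/H) = 0.775, so z = −H ln(0.775).
−ln(0.775) = 0.25489; z = 8420.0 × 0.25489 = 2146.2 m.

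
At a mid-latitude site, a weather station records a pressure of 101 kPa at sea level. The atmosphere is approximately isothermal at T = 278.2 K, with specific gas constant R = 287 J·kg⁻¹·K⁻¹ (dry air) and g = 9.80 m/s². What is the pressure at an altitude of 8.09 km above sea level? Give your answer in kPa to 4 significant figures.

Scale height: H = RT/g = 287 × 278.2 / 9.80 = 8147.3 m.
Barometric formula: P = P₀ exp(−z/H).
z/H = 8090.0/8147.3 = 0.99297; exp(−0.99297) = 0.37047.
P = 101 × 0.37047 = 37.417 kPa.

P ≈ 37.42 kPa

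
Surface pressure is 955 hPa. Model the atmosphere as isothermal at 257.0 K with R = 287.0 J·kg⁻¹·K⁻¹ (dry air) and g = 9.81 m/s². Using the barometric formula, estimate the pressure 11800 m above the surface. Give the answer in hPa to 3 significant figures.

P ≈ 199 hPa

Scale height: H = RT/g = 287.0 × 257.0 / 9.81 = 7518.8 m.
Barometric formula: P = P₀ exp(−z/H).
z/H = 11800/7518.8 = 1.5694; exp(−1.5694) = 0.20817.
P = 955 × 0.20817 = 198.80 hPa.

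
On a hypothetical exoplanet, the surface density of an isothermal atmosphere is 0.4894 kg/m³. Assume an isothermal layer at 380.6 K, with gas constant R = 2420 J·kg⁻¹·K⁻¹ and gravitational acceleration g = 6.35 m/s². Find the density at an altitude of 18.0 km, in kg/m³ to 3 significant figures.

Scale height: H = RT/g = 2420 × 380.6 / 6.35 = 145050 m.
In an isothermal atmosphere, density decays like pressure: ρ = ρ₀ exp(−z/H).
z/H = 18000/145050 = 0.12410; exp(−0.12410) = 0.88329.
ρ = 0.4894 × 0.88329 = 0.43228 kg/m³.

ρ ≈ 0.432 kg/m³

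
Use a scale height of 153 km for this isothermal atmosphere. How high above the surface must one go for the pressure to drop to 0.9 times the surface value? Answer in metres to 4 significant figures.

z ≈ 16120 m

Set P/P₀ = exp(−z/H) = 0.9, so z = −H ln(0.9).
−ln(0.9) = 0.10536; z = 153000 × 0.10536 = 16120 m.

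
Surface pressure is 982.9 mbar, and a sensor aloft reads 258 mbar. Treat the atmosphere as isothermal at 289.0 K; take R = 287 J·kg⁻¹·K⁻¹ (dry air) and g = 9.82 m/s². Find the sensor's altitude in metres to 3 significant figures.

z ≈ 11300 m

Scale height: H = RT/g = 287 × 289.0 / 9.82 = 8446.3 m.
Invert the barometric formula: z = H ln(P₀/P).
P₀/P = 982.9/258 = 3.8097; ln(3.8097) = 1.3376.
z = 8446.3 × 1.3376 = 11298 m.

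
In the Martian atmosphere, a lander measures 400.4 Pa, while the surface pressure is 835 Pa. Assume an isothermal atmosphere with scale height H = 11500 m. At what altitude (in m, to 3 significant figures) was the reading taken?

z ≈ 8450 m

Invert the barometric formula: z = H ln(P₀/P).
P₀/P = 835/400.4 = 2.0854; ln(2.0854) = 0.73496.
z = 11500 × 0.73496 = 8452.0 m.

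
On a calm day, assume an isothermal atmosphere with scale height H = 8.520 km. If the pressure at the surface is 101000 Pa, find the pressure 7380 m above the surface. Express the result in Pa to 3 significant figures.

Barometric formula: P = P₀ exp(−z/H).
z/H = 7380.0/8520.0 = 0.86620; exp(−0.86620) = 0.42055.
P = 101000 × 0.42055 = 42476 Pa.

P ≈ 42500 Pa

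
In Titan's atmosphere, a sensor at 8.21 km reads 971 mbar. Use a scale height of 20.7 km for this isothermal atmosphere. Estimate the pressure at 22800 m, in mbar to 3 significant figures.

Between two levels, P₂ = P₁ exp(−Δz/H) with Δz = z₂ − z₁.
Δz = 22800 − 8210.0 = 14590 m; Δz/H = 14590/20700 = 0.70483.
P₂ = 971 × exp(−0.70483) = 971 × 0.49419 = 479.86 mbar.

P ≈ 480 mbar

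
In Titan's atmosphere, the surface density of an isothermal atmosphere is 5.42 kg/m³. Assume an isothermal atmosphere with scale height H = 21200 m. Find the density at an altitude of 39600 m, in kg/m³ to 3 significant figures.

ρ ≈ 0.837 kg/m³

In an isothermal atmosphere, density decays like pressure: ρ = ρ₀ exp(−z/H).
z/H = 39600/21200 = 1.8679; exp(−1.8679) = 0.15445.
ρ = 5.42 × 0.15445 = 0.83712 kg/m³.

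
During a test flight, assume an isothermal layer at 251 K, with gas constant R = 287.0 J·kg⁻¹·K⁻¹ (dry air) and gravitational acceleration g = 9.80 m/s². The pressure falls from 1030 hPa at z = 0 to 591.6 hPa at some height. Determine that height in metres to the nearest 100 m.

z ≈ 4100 m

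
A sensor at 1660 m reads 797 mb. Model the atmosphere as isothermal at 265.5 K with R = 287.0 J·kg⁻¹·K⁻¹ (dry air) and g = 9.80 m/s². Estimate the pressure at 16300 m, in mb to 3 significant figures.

Scale height: H = RT/g = 287.0 × 265.5 / 9.80 = 7775.4 m.
Between two levels, P₂ = P₁ exp(−Δz/H) with Δz = z₂ − z₁.
Δz = 16300 − 1660.0 = 14640 m; Δz/H = 14640/7775.4 = 1.8829.
P₂ = 797 × exp(−1.8829) = 797 × 0.15215 = 121.26 mb.

P ≈ 121 mb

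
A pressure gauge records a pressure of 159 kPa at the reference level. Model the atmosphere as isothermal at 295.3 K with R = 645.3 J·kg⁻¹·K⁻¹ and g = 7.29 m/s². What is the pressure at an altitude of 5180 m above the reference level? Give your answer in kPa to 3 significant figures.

P ≈ 130 kPa

Scale height: H = RT/g = 645.3 × 295.3 / 7.29 = 26140 m.
Barometric formula: P = P₀ exp(−z/H).
z/H = 5180.0/26140 = 0.19816; exp(−0.19816) = 0.82024.
P = 159 × 0.82024 = 130.42 kPa.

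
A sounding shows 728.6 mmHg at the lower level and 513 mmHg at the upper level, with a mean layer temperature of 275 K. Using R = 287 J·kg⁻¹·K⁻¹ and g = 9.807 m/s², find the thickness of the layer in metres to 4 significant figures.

Δz ≈ 2824 m

Hypsometric equation: Δz = (R T̄/g) ln(P₁/P₂).
R T̄/g = 287 × 275 / 9.807 = 8047.8 m.
ln(728.6/513) = ln(1.4203) = 0.35087.
Δz = 8047.8 × 0.35087 = 2823.7 m.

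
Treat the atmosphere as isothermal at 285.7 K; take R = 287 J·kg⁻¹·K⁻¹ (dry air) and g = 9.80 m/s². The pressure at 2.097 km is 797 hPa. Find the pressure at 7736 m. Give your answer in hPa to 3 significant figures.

P ≈ 406 hPa

Scale height: H = RT/g = 287 × 285.7 / 9.80 = 8366.9 m.
Between two levels, P₂ = P₁ exp(−Δz/H) with Δz = z₂ − z₁.
Δz = 7736.0 − 2097.0 = 5639.0 m; Δz/H = 5639.0/8366.9 = 0.67397.
P₂ = 797 × exp(−0.67397) = 797 × 0.50968 = 406.21 hPa.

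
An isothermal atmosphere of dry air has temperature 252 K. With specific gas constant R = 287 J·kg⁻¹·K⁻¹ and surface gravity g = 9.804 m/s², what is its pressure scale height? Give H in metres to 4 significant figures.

H ≈ 7377 m

The scale height of an isothermal atmosphere is H = RT/g.
H = 287 × 252 / 9.804 = 72324/9.804 = 7377.0 m.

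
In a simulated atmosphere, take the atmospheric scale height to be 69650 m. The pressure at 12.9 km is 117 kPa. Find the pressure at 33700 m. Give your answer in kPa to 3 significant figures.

P ≈ 86.8 kPa

Between two levels, P₂ = P₁ exp(−Δz/H) with Δz = z₂ − z₁.
Δz = 33700 − 12900 = 20800 m; Δz/H = 20800/69650 = 0.29864.
P₂ = 117 × exp(−0.29864) = 117 × 0.74183 = 86.794 kPa.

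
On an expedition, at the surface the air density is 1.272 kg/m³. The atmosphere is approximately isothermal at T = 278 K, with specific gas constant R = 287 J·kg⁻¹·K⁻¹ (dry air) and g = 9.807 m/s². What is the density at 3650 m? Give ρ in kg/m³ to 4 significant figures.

Scale height: H = RT/g = 287 × 278 / 9.807 = 8135.6 m.
In an isothermal atmosphere, density decays like pressure: ρ = ρ₀ exp(−z/H).
z/H = 3650.0/8135.6 = 0.44865; exp(−0.44865) = 0.63849.
ρ = 1.272 × 0.63849 = 0.81216 kg/m³.

ρ ≈ 0.8122 kg/m³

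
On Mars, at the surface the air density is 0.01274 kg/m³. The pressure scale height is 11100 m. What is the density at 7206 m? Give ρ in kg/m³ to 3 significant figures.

In an isothermal atmosphere, density decays like pressure: ρ = ρ₀ exp(−z/H).
z/H = 7206.0/11100 = 0.64919; exp(−0.64919) = 0.52247.
ρ = 0.01274 × 0.52247 = 0.0066563 kg/m³.

ρ ≈ 0.00666 kg/m³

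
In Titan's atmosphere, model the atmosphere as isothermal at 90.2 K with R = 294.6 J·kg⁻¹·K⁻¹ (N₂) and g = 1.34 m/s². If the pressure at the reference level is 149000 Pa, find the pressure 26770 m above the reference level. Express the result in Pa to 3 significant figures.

P ≈ 38600 Pa

Scale height: H = RT/g = 294.6 × 90.2 / 1.34 = 19831 m.
Barometric formula: P = P₀ exp(−z/H).
z/H = 26770/19831 = 1.3499; exp(−1.3499) = 0.25927.
P = 149000 × 0.25927 = 38631 Pa.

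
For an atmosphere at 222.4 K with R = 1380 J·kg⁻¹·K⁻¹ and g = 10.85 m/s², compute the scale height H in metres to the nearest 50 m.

H ≈ 28300 m

The scale height of an isothermal atmosphere is H = RT/g.
H = 1380 × 222.4 / 10.85 = 306910/10.85 = 28287 m.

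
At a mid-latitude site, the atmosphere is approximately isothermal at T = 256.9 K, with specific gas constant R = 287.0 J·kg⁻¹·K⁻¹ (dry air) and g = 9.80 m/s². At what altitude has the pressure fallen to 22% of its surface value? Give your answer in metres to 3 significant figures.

z ≈ 11400 m

Scale height: H = RT/g = 287.0 × 256.9 / 9.80 = 7523.5 m.
Set P/P₀ = exp(−z/H) = 0.22, so z = −H ln(0.22).
−ln(0.22) = 1.5141; z = 7523.5 × 1.5141 = 11391 m.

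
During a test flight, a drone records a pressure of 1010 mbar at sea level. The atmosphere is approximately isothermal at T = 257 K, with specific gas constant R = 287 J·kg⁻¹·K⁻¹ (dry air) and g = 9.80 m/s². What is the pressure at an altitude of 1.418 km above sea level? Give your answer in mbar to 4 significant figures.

P ≈ 836.6 mbar

Scale height: H = RT/g = 287 × 257 / 9.80 = 7526.4 m.
Barometric formula: P = P₀ exp(−z/H).
z/H = 1418.0/7526.4 = 0.18840; exp(−0.18840) = 0.82828.
P = 1010 × 0.82828 = 836.56 mbar.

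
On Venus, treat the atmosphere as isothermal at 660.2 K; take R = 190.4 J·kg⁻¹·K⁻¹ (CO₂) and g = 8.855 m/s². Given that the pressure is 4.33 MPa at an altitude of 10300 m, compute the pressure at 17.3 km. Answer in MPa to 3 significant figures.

Scale height: H = RT/g = 190.4 × 660.2 / 8.855 = 14196 m.
Between two levels, P₂ = P₁ exp(−Δz/H) with Δz = z₂ − z₁.
Δz = 17300 − 10300 = 7000.0 m; Δz/H = 7000.0/14196 = 0.49310.
P₂ = 4.33 × exp(−0.49310) = 4.33 × 0.61073 = 2.6445 MPa.

P ≈ 2.64 MPa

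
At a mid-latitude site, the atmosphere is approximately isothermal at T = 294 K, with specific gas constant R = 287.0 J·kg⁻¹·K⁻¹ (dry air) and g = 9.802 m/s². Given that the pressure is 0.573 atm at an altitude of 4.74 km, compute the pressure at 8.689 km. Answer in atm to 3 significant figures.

Scale height: H = RT/g = 287.0 × 294 / 9.802 = 8608.2 m.
Between two levels, P₂ = P₁ exp(−Δz/H) with Δz = z₂ − z₁.
Δz = 8689.0 − 4740.0 = 3949.0 m; Δz/H = 3949.0/8608.2 = 0.45875.
P₂ = 0.573 × exp(−0.45875) = 0.573 × 0.63207 = 0.36218 atm.

P ≈ 0.362 atm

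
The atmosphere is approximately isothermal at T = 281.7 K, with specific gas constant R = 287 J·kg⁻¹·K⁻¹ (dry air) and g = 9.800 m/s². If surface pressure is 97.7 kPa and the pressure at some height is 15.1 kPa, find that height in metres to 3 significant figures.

z ≈ 15400 m

Scale height: H = RT/g = 287 × 281.7 / 9.800 = 8249.8 m.
Invert the barometric formula: z = H ln(P₀/P).
P₀/P = 97.7/15.1 = 6.4702; ln(6.4702) = 1.8672.
z = 8249.8 × 1.8672 = 15404 m.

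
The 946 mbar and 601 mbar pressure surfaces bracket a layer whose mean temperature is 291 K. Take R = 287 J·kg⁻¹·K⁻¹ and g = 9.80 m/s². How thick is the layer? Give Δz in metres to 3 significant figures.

Δz ≈ 3870 m

Hypsometric equation: Δz = (R T̄/g) ln(P₁/P₂).
R T̄/g = 287 × 291 / 9.80 = 8522.1 m.
ln(946/601) = ln(1.5740) = 0.45362.
Δz = 8522.1 × 0.45362 = 3865.8 m.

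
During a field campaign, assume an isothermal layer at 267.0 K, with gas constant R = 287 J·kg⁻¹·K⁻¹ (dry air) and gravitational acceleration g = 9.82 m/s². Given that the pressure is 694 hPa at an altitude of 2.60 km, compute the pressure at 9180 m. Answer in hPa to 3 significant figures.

Scale height: H = RT/g = 287 × 267.0 / 9.82 = 7803.4 m.
Between two levels, P₂ = P₁ exp(−Δz/H) with Δz = z₂ − z₁.
Δz = 9180.0 − 2600.0 = 6580.0 m; Δz/H = 6580.0/7803.4 = 0.84322.
P₂ = 694 × exp(−0.84322) = 694 × 0.43032 = 298.64 hPa.

P ≈ 299 hPa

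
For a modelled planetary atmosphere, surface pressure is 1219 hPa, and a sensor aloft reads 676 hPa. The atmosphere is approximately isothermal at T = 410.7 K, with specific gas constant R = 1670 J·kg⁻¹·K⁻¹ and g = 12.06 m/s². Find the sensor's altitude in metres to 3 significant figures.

Scale height: H = RT/g = 1670 × 410.7 / 12.06 = 56871 m.
Invert the barometric formula: z = H ln(P₀/P).
P₀/P = 1219/676 = 1.8033; ln(1.8033) = 0.58962.
z = 56871 × 0.58962 = 33532 m.

z ≈ 33500 m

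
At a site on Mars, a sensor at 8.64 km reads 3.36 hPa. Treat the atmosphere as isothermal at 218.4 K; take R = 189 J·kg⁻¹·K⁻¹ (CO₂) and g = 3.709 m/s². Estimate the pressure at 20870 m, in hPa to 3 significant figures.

P ≈ 1.12 hPa

Scale height: H = RT/g = 189 × 218.4 / 3.709 = 11129 m.
Between two levels, P₂ = P₁ exp(−Δz/H) with Δz = z₂ − z₁.
Δz = 20870 − 8640.0 = 12230 m; Δz/H = 12230/11129 = 1.0989.
P₂ = 3.36 × exp(−1.0989) = 3.36 × 0.33324 = 1.1197 hPa.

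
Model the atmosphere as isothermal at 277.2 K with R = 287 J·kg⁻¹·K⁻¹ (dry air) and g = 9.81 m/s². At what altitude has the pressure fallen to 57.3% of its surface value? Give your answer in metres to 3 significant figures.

z ≈ 4520 m

Scale height: H = RT/g = 287 × 277.2 / 9.81 = 8109.7 m.
Set P/P₀ = exp(−z/H) = 0.573, so z = −H ln(0.573).
−ln(0.573) = 0.55687; z = 8109.7 × 0.55687 = 4516.0 m.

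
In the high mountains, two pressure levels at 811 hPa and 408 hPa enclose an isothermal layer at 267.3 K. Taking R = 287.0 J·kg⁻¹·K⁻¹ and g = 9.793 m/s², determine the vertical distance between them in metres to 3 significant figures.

Hypsometric equation: Δz = (R T̄/g) ln(P₁/P₂).
R T̄/g = 287.0 × 267.3 / 9.793 = 7833.7 m.
ln(811/408) = ln(1.9877) = 0.68698.
Δz = 7833.7 × 0.68698 = 5381.6 m.

Δz ≈ 5380 m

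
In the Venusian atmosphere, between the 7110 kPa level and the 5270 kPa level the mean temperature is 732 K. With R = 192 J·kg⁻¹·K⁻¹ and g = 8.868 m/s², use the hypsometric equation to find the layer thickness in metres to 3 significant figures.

Δz ≈ 4750 m

Hypsometric equation: Δz = (R T̄/g) ln(P₁/P₂).
R T̄/g = 192 × 732 / 8.868 = 15848 m.
ln(7110/5270) = ln(1.3491) = 0.29944.
Δz = 15848 × 0.29944 = 4745.5 m.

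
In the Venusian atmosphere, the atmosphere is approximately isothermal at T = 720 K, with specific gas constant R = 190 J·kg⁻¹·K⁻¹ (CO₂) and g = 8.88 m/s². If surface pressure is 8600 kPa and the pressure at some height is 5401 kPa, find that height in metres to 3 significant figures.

Scale height: H = RT/g = 190 × 720 / 8.88 = 15405 m.
Invert the barometric formula: z = H ln(P₀/P).
P₀/P = 8600/5401 = 1.5923; ln(1.5923) = 0.46518.
z = 15405 × 0.46518 = 7166.1 m.

z ≈ 7170 m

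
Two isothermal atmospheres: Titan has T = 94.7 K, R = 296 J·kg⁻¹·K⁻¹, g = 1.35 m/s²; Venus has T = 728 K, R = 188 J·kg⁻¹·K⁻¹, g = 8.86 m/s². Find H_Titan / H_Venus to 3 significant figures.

H_Titan/H_Venus ≈ 1.34

H = RT/g for each body.
H_Titan = 296 × 94.7 / 1.35 = 20764 m.
H_Venus = 188 × 728 / 8.86 = 15447 m.
H_Titan/H_Venus = 20764/15447 = 1.3442.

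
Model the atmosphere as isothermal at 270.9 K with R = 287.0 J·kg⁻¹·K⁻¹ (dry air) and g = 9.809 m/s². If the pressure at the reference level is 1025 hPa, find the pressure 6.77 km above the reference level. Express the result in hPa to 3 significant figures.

P ≈ 436 hPa

Scale height: H = RT/g = 287.0 × 270.9 / 9.809 = 7926.2 m.
Barometric formula: P = P₀ exp(−z/H).
z/H = 6770.0/7926.2 = 0.85413; exp(−0.85413) = 0.42565.
P = 1025 × 0.42565 = 436.29 hPa.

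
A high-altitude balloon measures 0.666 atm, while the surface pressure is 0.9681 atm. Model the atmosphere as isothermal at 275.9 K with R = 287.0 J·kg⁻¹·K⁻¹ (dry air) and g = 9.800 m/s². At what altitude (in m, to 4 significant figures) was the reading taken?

z ≈ 3022 m

Scale height: H = RT/g = 287.0 × 275.9 / 9.800 = 8079.9 m.
Invert the barometric formula: z = H ln(P₀/P).
P₀/P = 0.9681/0.666 = 1.4536; ln(1.4536) = 0.37404.
z = 8079.9 × 0.37404 = 3022.2 m.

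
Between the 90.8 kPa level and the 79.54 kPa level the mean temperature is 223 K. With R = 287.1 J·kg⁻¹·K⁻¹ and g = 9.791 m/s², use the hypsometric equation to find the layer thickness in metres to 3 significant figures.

Hypsometric equation: Δz = (R T̄/g) ln(P₁/P₂).
R T̄/g = 287.1 × 223 / 9.791 = 6539.0 m.
ln(90.8/79.54) = ln(1.1416) = 0.13243.
Δz = 6539.0 × 0.13243 = 865.96 m.

Δz ≈ 866 m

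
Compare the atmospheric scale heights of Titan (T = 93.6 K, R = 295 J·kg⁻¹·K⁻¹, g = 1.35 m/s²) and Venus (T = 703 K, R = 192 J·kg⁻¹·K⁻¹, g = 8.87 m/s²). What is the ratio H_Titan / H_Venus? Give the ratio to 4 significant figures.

H = RT/g for each body.
H_Titan = 295 × 93.6 / 1.35 = 20453 m.
H_Venus = 192 × 703 / 8.87 = 15217 m.
H_Titan/H_Venus = 20453/15217 = 1.3441.

H_Titan/H_Venus ≈ 1.344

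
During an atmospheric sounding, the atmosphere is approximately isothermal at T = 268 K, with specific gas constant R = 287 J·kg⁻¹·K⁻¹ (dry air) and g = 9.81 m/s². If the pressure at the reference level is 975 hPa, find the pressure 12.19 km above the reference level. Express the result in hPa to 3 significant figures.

Scale height: H = RT/g = 287 × 268 / 9.81 = 7840.6 m.
Barometric formula: P = P₀ exp(−z/H).
z/H = 12190/7840.6 = 1.5547; exp(−1.5547) = 0.21125.
P = 975 × 0.21125 = 205.97 hPa.

P ≈ 206 hPa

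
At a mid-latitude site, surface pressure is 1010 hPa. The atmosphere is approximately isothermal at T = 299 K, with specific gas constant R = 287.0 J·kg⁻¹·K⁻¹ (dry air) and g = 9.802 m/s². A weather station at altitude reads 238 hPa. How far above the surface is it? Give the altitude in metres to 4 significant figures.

z ≈ 12650 m

Scale height: H = RT/g = 287.0 × 299 / 9.802 = 8754.6 m.
Invert the barometric formula: z = H ln(P₀/P).
P₀/P = 1010/238 = 4.2437; ln(4.2437) = 1.4454.
z = 8754.6 × 1.4454 = 12654 m.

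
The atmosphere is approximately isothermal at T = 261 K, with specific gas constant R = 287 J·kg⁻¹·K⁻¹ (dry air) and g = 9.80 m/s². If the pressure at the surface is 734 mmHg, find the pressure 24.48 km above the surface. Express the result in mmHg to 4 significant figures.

Scale height: H = RT/g = 287 × 261 / 9.80 = 7643.6 m.
Barometric formula: P = P₀ exp(−z/H).
z/H = 24480/7643.6 = 3.2027; exp(−3.2027) = 0.040652.
P = 734 × 0.040652 = 29.839 mmHg.

P ≈ 29.84 mmHg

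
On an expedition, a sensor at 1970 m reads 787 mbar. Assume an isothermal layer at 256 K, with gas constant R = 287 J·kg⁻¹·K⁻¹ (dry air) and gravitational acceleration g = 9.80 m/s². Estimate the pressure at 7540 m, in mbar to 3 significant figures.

Scale height: H = RT/g = 287 × 256 / 9.80 = 7497.1 m.
Between two levels, P₂ = P₁ exp(−Δz/H) with Δz = z₂ − z₁.
Δz = 7540.0 − 1970.0 = 5570.0 m; Δz/H = 5570.0/7497.1 = 0.74295.
P₂ = 787 × exp(−0.74295) = 787 × 0.47571 = 374.38 mbar.

P ≈ 374 mbar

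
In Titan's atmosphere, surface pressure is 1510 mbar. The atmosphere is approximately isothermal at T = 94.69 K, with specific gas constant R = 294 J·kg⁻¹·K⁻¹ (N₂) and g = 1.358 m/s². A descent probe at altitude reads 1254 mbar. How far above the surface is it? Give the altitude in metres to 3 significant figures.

Scale height: H = RT/g = 294 × 94.69 / 1.358 = 20500 m.
Invert the barometric formula: z = H ln(P₀/P).
P₀/P = 1510/1254 = 1.2041; ln(1.2041) = 0.18573.
z = 20500 × 0.18573 = 3807.5 m.

z ≈ 3810 m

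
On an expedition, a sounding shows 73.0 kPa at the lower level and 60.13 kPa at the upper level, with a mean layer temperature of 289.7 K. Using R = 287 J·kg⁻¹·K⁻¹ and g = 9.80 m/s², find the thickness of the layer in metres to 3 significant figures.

Hypsometric equation: Δz = (R T̄/g) ln(P₁/P₂).
R T̄/g = 287 × 289.7 / 9.80 = 8484.1 m.
ln(73.0/60.13) = ln(1.2140) = 0.19392.
Δz = 8484.1 × 0.19392 = 1645.2 m.

Δz ≈ 1650 m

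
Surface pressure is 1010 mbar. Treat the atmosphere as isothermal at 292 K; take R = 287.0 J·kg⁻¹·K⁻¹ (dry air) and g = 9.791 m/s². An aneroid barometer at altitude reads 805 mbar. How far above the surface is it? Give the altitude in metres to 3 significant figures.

Scale height: H = RT/g = 287.0 × 292 / 9.791 = 8559.3 m.
Invert the barometric formula: z = H ln(P₀/P).
P₀/P = 1010/805 = 1.2547; ln(1.2547) = 0.22690.
z = 8559.3 × 0.22690 = 1942.1 m.

z ≈ 1940 m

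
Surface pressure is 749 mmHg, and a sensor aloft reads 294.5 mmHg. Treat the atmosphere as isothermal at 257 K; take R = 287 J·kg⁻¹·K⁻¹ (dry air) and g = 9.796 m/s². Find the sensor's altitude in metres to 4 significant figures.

Scale height: H = RT/g = 287 × 257 / 9.796 = 7529.5 m.
Invert the barometric formula: z = H ln(P₀/P).
P₀/P = 749/294.5 = 2.5433; ln(2.5433) = 0.93346.
z = 7529.5 × 0.93346 = 7028.5 m.

z ≈ 7028 m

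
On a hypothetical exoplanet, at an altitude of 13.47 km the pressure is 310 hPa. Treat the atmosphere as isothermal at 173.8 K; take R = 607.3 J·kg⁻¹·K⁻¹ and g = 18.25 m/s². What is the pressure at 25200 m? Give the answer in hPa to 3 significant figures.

Scale height: H = RT/g = 607.3 × 173.8 / 18.25 = 5783.5 m.
Between two levels, P₂ = P₁ exp(−Δz/H) with Δz = z₂ − z₁.
Δz = 25200 − 13470 = 11730 m; Δz/H = 11730/5783.5 = 2.0282.
P₂ = 310 × exp(−2.0282) = 310 × 0.13157 = 40.787 hPa.

P ≈ 40.8 hPa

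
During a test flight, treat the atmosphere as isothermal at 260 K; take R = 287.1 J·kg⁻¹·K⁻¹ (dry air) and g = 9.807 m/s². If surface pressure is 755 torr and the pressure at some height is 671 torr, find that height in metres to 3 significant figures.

Scale height: H = RT/g = 287.1 × 260 / 9.807 = 7611.5 m.
Invert the barometric formula: z = H ln(P₀/P).
P₀/P = 755/671 = 1.1252; ln(1.1252) = 0.11796.
z = 7611.5 × 0.11796 = 897.85 m.

z ≈ 898 m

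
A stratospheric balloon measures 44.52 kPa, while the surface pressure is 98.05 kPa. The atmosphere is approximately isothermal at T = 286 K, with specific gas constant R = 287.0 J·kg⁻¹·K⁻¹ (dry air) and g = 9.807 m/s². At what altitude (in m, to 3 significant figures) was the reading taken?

Scale height: H = RT/g = 287.0 × 286 / 9.807 = 8369.7 m.
Invert the barometric formula: z = H ln(P₀/P).
P₀/P = 98.05/44.52 = 2.2024; ln(2.2024) = 0.78955.
z = 8369.7 × 0.78955 = 6608.3 m.

z ≈ 6610 m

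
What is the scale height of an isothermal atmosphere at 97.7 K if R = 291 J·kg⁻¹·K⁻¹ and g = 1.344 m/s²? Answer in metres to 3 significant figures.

H ≈ 21200 m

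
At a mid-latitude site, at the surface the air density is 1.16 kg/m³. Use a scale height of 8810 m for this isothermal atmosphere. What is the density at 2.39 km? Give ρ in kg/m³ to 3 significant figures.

ρ ≈ 0.884 kg/m³

In an isothermal atmosphere, density decays like pressure: ρ = ρ₀ exp(−z/H).
z/H = 2390.0/8810.0 = 0.27128; exp(−0.27128) = 0.76240.
ρ = 1.16 × 0.76240 = 0.88438 kg/m³.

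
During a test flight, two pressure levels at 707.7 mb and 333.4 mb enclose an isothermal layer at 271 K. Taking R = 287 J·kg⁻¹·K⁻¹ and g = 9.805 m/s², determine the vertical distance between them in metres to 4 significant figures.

Δz ≈ 5971 m

Hypsometric equation: Δz = (R T̄/g) ln(P₁/P₂).
R T̄/g = 287 × 271 / 9.805 = 7932.4 m.
ln(707.7/333.4) = ln(2.1227) = 0.75269.
Δz = 7932.4 × 0.75269 = 5970.6 m.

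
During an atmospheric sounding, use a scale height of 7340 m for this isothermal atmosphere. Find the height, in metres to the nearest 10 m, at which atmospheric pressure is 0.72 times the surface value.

z ≈ 2410 m

Set P/P₀ = exp(−z/H) = 0.72, so z = −H ln(0.72).
−ln(0.72) = 0.32850; z = 7340.0 × 0.32850 = 2411.2 m.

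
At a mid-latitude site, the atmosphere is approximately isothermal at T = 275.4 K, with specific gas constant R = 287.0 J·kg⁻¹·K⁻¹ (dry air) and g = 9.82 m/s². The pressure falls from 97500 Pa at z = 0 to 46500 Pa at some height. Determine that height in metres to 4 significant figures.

Scale height: H = RT/g = 287.0 × 275.4 / 9.82 = 8048.9 m.
Invert the barometric formula: z = H ln(P₀/P).
P₀/P = 97500/46500 = 2.0968; ln(2.0968) = 0.74041.
z = 8048.9 × 0.74041 = 5959.5 m.

z ≈ 5959 m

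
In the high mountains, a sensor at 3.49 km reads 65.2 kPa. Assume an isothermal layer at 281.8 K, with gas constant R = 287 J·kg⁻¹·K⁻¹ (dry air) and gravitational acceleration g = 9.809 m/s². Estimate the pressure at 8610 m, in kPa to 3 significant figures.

P ≈ 35.0 kPa

Scale height: H = RT/g = 287 × 281.8 / 9.809 = 8245.1 m.
Between two levels, P₂ = P₁ exp(−Δz/H) with Δz = z₂ − z₁.
Δz = 8610.0 − 3490.0 = 5120.0 m; Δz/H = 5120.0/8245.1 = 0.62097.
P₂ = 65.2 × exp(−0.62097) = 65.2 × 0.53742 = 35.040 kPa.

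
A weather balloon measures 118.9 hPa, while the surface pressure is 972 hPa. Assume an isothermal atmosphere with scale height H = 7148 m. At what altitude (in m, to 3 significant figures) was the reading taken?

Invert the barometric formula: z = H ln(P₀/P).
P₀/P = 972/118.9 = 8.1749; ln(8.1749) = 2.1011.
z = 7148.0 × 2.1011 = 15019 m.

z ≈ 15000 m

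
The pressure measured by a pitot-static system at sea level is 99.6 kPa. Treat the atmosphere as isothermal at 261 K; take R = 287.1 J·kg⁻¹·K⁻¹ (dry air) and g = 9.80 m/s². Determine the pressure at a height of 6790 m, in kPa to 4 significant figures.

Scale height: H = RT/g = 287.1 × 261 / 9.80 = 7646.2 m.
Barometric formula: P = P₀ exp(−z/H).
z/H = 6790.0/7646.2 = 0.88802; exp(−0.88802) = 0.41147.
P = 99.6 × 0.41147 = 40.982 kPa.

P ≈ 40.98 kPa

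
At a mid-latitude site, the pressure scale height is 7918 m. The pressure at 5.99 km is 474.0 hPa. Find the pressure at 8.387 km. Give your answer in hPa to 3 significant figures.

Between two levels, P₂ = P₁ exp(−Δz/H) with Δz = z₂ − z₁.
Δz = 8387.0 − 5990.0 = 2397.0 m; Δz/H = 2397.0/7918.0 = 0.30273.
P₂ = 474.0 × exp(−0.30273) = 474.0 × 0.73880 = 350.19 hPa.

P ≈ 350 hPa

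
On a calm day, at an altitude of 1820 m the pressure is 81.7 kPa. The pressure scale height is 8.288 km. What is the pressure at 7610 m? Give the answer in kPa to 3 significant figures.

Between two levels, P₂ = P₁ exp(−Δz/H) with Δz = z₂ − z₁.
Δz = 7610.0 − 1820.0 = 5790.0 m; Δz/H = 5790.0/8288.0 = 0.69860.
P₂ = 81.7 × exp(−0.69860) = 81.7 × 0.49728 = 40.628 kPa.

P ≈ 40.6 kPa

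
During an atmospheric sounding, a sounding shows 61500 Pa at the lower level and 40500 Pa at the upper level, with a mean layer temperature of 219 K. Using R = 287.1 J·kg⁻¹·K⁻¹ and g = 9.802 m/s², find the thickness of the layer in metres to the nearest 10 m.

Hypsometric equation: Δz = (R T̄/g) ln(P₁/P₂).
R T̄/g = 287.1 × 219 / 9.802 = 6414.5 m.
ln(61500/40500) = ln(1.5185) = 0.41772.
Δz = 6414.5 × 0.41772 = 2679.5 m.

Δz ≈ 2680 m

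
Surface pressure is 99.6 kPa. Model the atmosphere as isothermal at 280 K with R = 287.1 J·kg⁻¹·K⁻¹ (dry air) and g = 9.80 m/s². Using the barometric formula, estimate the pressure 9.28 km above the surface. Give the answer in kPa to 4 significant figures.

P ≈ 32.13 kPa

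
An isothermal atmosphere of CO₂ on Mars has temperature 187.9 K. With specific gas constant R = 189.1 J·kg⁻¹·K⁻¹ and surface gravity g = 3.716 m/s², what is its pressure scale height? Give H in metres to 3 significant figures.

The scale height of an isothermal atmosphere is H = RT/g.
H = 189.1 × 187.9 / 3.716 = 35532/3.716 = 9561.9 m.

H ≈ 9560 m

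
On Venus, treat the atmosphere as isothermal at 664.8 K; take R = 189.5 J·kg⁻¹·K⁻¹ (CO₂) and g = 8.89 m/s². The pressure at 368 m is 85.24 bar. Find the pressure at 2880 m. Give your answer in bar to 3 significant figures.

Scale height: H = RT/g = 189.5 × 664.8 / 8.89 = 14171 m.
Between two levels, P₂ = P₁ exp(−Δz/H) with Δz = z₂ − z₁.
Δz = 2880.0 − 368.00 = 2512.0 m; Δz/H = 2512.0/14171 = 0.17726.
P₂ = 85.24 × exp(−0.17726) = 85.24 × 0.83756 = 71.394 bar.

P ≈ 71.4 bar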